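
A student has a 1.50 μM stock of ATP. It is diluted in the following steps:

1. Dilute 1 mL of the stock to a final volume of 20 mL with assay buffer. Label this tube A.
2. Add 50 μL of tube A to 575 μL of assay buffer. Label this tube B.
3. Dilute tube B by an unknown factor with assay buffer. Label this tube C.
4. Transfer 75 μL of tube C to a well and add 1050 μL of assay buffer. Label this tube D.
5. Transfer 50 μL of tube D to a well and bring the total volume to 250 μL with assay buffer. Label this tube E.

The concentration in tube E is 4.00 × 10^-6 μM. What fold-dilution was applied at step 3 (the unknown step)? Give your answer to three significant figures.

20.0-fold

Step 1: 1 mL brought to 20 mL → factor 20/1 = 20
Step 2: 50 μL + 575 μL = 625 μL total → factor 625/50 = 12.5
Step 3: unknown factor x
Step 4: 75 μL + 1050 μL = 1125 μL total → factor 1125/75 = 15
Step 5: 50 μL brought to 250 μL → factor 250/50 = 5
Product of known-step factors = 18750
Overall factor = 1.50 μM / (4.00 × 10^-6 μM) = 3.75 × 10^5
x = 3.75 × 10^5 / 18750 = 20.0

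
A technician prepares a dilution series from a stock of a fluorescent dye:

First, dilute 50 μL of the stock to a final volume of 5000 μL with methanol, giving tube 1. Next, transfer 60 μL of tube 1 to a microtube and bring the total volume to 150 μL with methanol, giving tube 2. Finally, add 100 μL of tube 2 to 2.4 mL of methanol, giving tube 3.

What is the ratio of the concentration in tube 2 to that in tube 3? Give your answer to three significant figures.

Step 1: 50 μL brought to 5000 μL → factor 5000/50 = 100
Step 2: 60 μL brought to 150 μL → factor 150/60 = 2.5
Step 3: 100 μL + 2.4 mL = 2500 μL total → factor 2500/100 = 25
Dilution factor to tube 2 = 250; to tube 3 = 6250
[tube 2]/[tube 3] = (factor to tube 3)/(factor to tube 2) = 6250/250 = 25.0

25.0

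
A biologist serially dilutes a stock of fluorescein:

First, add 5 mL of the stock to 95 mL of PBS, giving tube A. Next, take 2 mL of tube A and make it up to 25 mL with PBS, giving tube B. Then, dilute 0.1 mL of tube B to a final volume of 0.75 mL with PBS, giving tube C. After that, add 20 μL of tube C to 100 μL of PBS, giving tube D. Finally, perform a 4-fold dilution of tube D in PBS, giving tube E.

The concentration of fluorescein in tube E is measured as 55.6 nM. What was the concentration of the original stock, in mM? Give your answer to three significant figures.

2.50 mM

Step 1: 5 mL + 95 mL = 100 mL total → factor 100/5 = 20
Step 2: 2 mL brought to 25 mL → factor 25/2 = 12.5
Step 3: 0.1 mL brought to 0.75 mL → factor 0.75/0.1 = 7.5
Step 4: 20 μL + 100 μL = 120 μL total → factor 120/20 = 6
Step 5: 4-fold → factor 4
Overall dilution factor = 20 × 12.5 × 7.5 × 6 × 4 = 45000
Stock = 55.6 nM × 45000 = 2.502 × 10^6 nM = 2.50 mM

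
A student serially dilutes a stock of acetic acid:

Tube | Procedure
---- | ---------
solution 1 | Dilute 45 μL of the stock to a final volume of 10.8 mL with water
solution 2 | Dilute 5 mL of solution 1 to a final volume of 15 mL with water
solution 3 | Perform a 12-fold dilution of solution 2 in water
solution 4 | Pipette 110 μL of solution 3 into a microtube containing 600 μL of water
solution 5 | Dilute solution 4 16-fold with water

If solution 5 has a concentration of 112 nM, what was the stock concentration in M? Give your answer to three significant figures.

Step 1: 45 μL brought to 10.8 mL → factor 10800/45 = 240
Step 2: 5 mL brought to 15 mL → factor 15/5 = 3
Step 3: 12-fold → factor 12
Step 4: 110 μL + 600 μL = 710 μL total → factor 710/110 = 6.4545
Step 5: 16-fold → factor 16
Overall dilution factor = 240 × 3 × 12 × 6.4545 × 16 = 8.9228 × 10^5
Stock = 112 nM × 8.9228 × 10^5 = 9.993 × 10^7 nM = 0.0999 M

0.0999 M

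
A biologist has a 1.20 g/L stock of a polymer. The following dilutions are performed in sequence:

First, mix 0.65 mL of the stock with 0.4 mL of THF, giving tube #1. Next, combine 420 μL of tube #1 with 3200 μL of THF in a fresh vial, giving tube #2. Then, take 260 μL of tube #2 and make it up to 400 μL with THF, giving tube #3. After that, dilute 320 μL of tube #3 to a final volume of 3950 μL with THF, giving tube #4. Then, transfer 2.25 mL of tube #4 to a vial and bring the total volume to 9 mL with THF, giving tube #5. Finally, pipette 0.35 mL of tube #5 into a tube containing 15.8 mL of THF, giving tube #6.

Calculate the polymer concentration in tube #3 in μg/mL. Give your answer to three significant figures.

56.0 μg/mL

Step 1: 0.65 mL + 0.4 mL = 1.05 mL total → factor 1.05/0.65 = 1.6154
Step 2: 420 μL + 3200 μL = 3620 μL total → factor 3620/420 = 8.619
Step 3: 260 μL brought to 400 μL → factor 400/260 = 1.5385
Dilution factor through tube #3 = 1.6154 × 8.619 × 1.5385 = 21.42
[tube #3] = 1.20 g/L / 21.42 = 0.05602 g/L = 56.0 μg/mL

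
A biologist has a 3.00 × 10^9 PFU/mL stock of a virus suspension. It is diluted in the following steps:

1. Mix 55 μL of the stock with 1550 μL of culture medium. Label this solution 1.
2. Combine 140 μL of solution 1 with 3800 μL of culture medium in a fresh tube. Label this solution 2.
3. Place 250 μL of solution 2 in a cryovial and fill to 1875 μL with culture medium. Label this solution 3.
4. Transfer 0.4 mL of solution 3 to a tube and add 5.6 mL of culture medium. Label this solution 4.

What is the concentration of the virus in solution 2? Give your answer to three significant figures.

Step 1: 55 μL + 1550 μL = 1605 μL total → factor 1605/55 = 29.182
Step 2: 140 μL + 3800 μL = 3940 μL total → factor 3940/140 = 28.143
Dilution factor through solution 2 = 29.182 × 28.143 = 821.26
[solution 2] = 3.00 × 10^9 PFU/mL / 821.26 = 3.65 × 10^6 PFU/mL

3.65 × 10^6 PFU/mL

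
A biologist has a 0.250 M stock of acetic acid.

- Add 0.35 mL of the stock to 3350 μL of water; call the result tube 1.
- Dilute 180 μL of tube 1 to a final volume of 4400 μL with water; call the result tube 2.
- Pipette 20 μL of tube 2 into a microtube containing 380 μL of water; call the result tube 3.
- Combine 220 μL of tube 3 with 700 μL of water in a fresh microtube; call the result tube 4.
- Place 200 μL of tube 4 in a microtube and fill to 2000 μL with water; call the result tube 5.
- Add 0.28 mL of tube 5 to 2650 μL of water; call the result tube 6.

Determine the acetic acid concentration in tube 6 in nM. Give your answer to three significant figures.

111 nM

Step 1: 0.35 mL + 3350 μL = 3.7 mL total → factor 3.7/0.35 = 10.571
Step 2: 180 μL brought to 4400 μL → factor 4400/180 = 24.444
Step 3: 20 μL + 380 μL = 400 μL total → factor 400/20 = 20
Step 4: 220 μL + 700 μL = 920 μL total → factor 920/220 = 4.1818
Step 5: 200 μL brought to 2000 μL → factor 2000/200 = 10
Step 6: 0.28 mL + 2650 μL = 2.93 mL total → factor 2.93/0.28 = 10.464
Overall dilution factor = 10.571 × 24.444 × 20 × 4.1818 × 10 × 10.464 = 2.2616 × 10^6
Final = 0.250 M / 2.2616 × 10^6 = 1.105 × 10^-7 M = 111 nM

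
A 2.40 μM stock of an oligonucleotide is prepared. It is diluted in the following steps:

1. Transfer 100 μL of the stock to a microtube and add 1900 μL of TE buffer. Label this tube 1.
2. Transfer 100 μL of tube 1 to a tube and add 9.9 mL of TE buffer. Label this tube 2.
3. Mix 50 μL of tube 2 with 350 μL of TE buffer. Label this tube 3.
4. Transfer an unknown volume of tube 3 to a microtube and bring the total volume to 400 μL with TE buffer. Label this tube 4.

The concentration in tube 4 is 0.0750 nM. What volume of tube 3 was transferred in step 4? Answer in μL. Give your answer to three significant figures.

200 μL

Step 1: 100 μL + 1900 μL = 2000 μL total → factor 2000/100 = 20
Step 2: 100 μL + 9.9 mL = 10000 μL total → factor 10000/100 = 100
Step 3: 50 μL + 350 μL = 400 μL total → factor 400/50 = 8
Step 4: v brought to 400 μL → factor = 400 μL/v
Product of known-step factors = 16000
Overall factor = 2.40 μM / (0.0750 nM) = 32000
Step-4 factor = 32000 / 16000 = 2
v = 400 μL / 2 = 200 μL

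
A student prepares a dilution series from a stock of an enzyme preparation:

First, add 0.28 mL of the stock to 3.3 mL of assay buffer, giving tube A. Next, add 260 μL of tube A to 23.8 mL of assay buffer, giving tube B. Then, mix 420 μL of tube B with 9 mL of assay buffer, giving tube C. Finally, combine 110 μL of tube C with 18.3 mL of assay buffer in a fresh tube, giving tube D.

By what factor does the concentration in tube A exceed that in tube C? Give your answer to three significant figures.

Step 1: 0.28 mL + 3.3 mL = 3.58 mL total → factor 3.58/0.28 = 12.786
Step 2: 260 μL + 23.8 mL = 24060 μL total → factor 24060/260 = 92.538
Step 3: 420 μL + 9 mL = 9420 μL total → factor 9420/420 = 22.429
Dilution factor to tube A = 12.786; to tube C = 26537
[tube A]/[tube C] = (factor to tube C)/(factor to tube A) = 26537/12.786 = 2.08 × 10^3

2.08 × 10^3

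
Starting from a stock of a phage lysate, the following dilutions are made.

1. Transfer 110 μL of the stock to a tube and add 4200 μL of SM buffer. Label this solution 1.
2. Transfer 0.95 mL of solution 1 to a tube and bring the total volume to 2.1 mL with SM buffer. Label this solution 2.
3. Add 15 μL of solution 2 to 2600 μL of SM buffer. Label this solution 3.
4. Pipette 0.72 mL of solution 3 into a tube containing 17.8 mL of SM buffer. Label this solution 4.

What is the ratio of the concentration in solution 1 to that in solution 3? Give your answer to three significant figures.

Step 1: 110 μL + 4200 μL = 4310 μL total → factor 4310/110 = 39.182
Step 2: 0.95 mL brought to 2.1 mL → factor 2.1/0.95 = 2.2105
Step 3: 15 μL + 2600 μL = 2615 μL total → factor 2615/15 = 174.33
Dilution factor to solution 1 = 39.182; to solution 3 = 15099
[solution 1]/[solution 3] = (factor to solution 3)/(factor to solution 1) = 15099/39.182 = 385

385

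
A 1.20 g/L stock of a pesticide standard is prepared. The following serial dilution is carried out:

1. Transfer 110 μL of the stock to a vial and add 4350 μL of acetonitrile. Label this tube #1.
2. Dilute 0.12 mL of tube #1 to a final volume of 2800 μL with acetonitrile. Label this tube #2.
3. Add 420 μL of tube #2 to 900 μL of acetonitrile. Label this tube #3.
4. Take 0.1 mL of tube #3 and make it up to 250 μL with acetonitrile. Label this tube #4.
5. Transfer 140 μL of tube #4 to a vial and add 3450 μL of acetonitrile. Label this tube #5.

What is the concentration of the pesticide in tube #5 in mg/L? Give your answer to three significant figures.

0.00630 mg/L

Step 1: 110 μL + 4350 μL = 4460 μL total → factor 4460/110 = 40.545
Step 2: 0.12 mL brought to 2800 μL → factor 2.8/0.12 = 23.333
Step 3: 420 μL + 900 μL = 1320 μL total → factor 1320/420 = 3.1429
Step 4: 0.1 mL brought to 250 μL → factor 0.25/0.1 = 2.5
Step 5: 140 μL + 3450 μL = 3590 μL total → factor 3590/140 = 25.643
Overall dilution factor = 40.545 × 23.333 × 3.1429 × 2.5 × 25.643 = 1.9061 × 10^5
Final = 1.20 g/L / 1.9061 × 10^5 = 6.296 × 10^-6 g/L = 0.00630 mg/L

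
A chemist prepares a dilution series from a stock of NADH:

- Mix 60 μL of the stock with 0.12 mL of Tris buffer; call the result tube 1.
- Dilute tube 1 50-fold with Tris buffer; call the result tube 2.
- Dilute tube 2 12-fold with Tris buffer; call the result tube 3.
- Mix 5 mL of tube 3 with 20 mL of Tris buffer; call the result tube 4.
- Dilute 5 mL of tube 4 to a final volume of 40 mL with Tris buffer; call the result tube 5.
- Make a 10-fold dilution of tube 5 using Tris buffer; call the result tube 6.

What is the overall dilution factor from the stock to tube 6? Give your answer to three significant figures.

7.20 × 10^5

Step 1: 60 μL + 0.12 mL = 180 μL total → factor 180/60 = 3
Step 2: 50-fold → factor 50
Step 3: 12-fold → factor 12
Step 4: 5 mL + 20 mL = 25 mL total → factor 25/5 = 5
Step 5: 5 mL brought to 40 mL → factor 40/5 = 8
Step 6: 10-fold → factor 10
Overall dilution factor = 3 × 50 × 12 × 5 × 8 × 10 = 7.2 × 10^5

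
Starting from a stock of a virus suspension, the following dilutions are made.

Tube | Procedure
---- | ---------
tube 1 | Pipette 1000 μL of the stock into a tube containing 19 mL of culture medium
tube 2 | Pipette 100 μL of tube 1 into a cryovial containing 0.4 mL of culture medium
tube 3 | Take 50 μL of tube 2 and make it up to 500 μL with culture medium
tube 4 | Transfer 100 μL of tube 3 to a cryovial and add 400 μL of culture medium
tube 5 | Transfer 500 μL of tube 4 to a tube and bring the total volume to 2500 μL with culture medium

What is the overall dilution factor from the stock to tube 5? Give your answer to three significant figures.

Step 1: 1000 μL + 19 mL = 20000 μL total → factor 20000/1000 = 20
Step 2: 100 μL + 0.4 mL = 500 μL total → factor 500/100 = 5
Step 3: 50 μL brought to 500 μL → factor 500/50 = 10
Step 4: 100 μL + 400 μL = 500 μL total → factor 500/100 = 5
Step 5: 500 μL brought to 2500 μL → factor 2500/500 = 5
Overall dilution factor = 20 × 5 × 10 × 5 × 5 = 25000

2.50 × 10^4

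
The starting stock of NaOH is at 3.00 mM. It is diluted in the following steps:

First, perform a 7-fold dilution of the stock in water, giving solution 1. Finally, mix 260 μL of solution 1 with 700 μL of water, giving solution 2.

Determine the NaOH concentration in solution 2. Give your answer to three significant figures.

Step 1: 7-fold → factor 7
Step 2: 260 μL + 700 μL = 960 μL total → factor 960/260 = 3.6923
Overall dilution factor = 7 × 3.6923 = 25.846
Final = 3.00 mM / 25.846 = 0.116 mM

0.116 mM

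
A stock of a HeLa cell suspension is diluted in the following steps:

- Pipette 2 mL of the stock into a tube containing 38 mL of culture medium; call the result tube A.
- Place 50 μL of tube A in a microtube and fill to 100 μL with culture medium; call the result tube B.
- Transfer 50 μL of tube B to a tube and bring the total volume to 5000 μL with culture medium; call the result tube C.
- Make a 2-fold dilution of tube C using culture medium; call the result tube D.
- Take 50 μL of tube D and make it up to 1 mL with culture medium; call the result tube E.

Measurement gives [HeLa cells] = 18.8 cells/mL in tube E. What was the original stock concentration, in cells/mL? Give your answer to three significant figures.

3.01 × 10^6 cells/mL

Step 1: 2 mL + 38 mL = 40 mL total → factor 40/2 = 20
Step 2: 50 μL brought to 100 μL → factor 100/50 = 2
Step 3: 50 μL brought to 5000 μL → factor 5000/50 = 100
Step 4: 2-fold → factor 2
Step 5: 50 μL brought to 1 mL → factor 1000/50 = 20
Overall dilution factor = 20 × 2 × 100 × 2 × 20 = 1.6 × 10^5
Stock = 18.8 cells/mL × 1.6 × 10^5 = 3.01 × 10^6 cells/mL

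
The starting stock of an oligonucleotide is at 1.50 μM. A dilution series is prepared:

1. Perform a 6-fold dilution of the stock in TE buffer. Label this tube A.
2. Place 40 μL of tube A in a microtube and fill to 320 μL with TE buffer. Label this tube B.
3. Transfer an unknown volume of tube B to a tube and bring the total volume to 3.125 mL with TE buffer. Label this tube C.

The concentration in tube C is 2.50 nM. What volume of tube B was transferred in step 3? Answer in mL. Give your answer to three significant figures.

0.250 mL

Step 1: 6-fold → factor 6
Step 2: 40 μL brought to 320 μL → factor 320/40 = 8
Step 3: v brought to 3.125 mL → factor = 3.125 mL/v
Product of known-step factors = 48
Overall factor = 1.50 μM / (2.50 nM) = 600
Step-3 factor = 600 / 48 = 12.5
v = 3.125 mL / 12.5 = 0.250 mL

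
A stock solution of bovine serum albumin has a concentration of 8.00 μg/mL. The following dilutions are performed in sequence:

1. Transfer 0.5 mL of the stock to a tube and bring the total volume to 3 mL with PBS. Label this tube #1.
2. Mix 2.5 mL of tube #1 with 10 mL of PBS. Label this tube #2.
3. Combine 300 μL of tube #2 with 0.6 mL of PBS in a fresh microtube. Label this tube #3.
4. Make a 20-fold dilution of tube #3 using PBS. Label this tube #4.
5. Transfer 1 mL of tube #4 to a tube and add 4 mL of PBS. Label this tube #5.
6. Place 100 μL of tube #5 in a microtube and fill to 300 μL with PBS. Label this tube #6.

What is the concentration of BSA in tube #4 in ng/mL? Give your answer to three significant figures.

Step 1: 0.5 mL brought to 3 mL → factor 3/0.5 = 6
Step 2: 2.5 mL + 10 mL = 12.5 mL total → factor 12.5/2.5 = 5
Step 3: 300 μL + 0.6 mL = 900 μL total → factor 900/300 = 3
Step 4: 20-fold → factor 20
Dilution factor through tube #4 = 6 × 5 × 3 × 20 = 1800
[tube #4] = 8.00 μg/mL / 1800 = 0.004444 μg/mL = 4.44 ng/mL

4.44 ng/mL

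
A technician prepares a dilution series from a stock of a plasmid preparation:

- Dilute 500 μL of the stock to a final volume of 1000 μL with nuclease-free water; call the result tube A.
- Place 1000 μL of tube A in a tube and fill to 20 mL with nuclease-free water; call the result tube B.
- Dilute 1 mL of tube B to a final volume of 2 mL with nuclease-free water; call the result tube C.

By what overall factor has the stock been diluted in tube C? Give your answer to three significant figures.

Step 1: 500 μL brought to 1000 μL → factor 1000/500 = 2
Step 2: 1000 μL brought to 20 mL → factor 20000/1000 = 20
Step 3: 1 mL brought to 2 mL → factor 2/1 = 2
Overall dilution factor = 2 × 20 × 2 = 80

80.0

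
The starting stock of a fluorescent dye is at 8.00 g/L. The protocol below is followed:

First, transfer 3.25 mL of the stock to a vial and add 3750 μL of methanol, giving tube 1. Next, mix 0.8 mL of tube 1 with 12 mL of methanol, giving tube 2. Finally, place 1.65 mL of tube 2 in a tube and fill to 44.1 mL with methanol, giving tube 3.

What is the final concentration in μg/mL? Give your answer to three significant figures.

Step 1: 3.25 mL + 3750 μL = 7 mL total → factor 7/3.25 = 2.1538
Step 2: 0.8 mL + 12 mL = 12.8 mL total → factor 12.8/0.8 = 16
Step 3: 1.65 mL brought to 44.1 mL → factor 44.1/1.65 = 26.727
Overall dilution factor = 2.1538 × 16 × 26.727 = 921.06
Final = 8.00 g/L / 921.06 = 0.008686 g/L = 8.69 μg/mL

8.69 μg/mL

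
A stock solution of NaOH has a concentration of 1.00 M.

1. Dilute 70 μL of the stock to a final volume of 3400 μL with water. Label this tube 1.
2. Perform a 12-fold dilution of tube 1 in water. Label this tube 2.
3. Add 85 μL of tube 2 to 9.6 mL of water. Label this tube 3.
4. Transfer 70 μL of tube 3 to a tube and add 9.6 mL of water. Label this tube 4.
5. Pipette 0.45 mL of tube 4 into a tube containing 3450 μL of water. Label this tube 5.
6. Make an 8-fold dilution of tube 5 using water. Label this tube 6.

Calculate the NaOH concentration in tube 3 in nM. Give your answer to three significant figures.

1.51 × 10^4 nM

Step 1: 70 μL brought to 3400 μL → factor 3400/70 = 48.571
Step 2: 12-fold → factor 12
Step 3: 85 μL + 9.6 mL = 9685 μL total → factor 9685/85 = 113.94
Dilution factor through tube 3 = 48.571 × 12 × 113.94 = 66411
[tube 3] = 1.00 M / 66411 = 1.506 × 10^-5 M = 1.51 × 10^4 nM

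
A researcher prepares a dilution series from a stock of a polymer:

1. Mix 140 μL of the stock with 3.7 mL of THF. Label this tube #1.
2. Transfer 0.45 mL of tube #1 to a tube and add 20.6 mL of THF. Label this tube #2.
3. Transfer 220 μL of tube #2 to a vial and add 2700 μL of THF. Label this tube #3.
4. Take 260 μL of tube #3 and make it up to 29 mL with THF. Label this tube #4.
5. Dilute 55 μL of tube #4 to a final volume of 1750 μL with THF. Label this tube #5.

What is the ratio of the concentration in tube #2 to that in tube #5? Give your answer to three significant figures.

4.71 × 10^4

Step 1: 140 μL + 3.7 mL = 3840 μL total → factor 3840/140 = 27.429
Step 2: 0.45 mL + 20.6 mL = 21.05 mL total → factor 21.05/0.45 = 46.778
Step 3: 220 μL + 2700 μL = 2920 μL total → factor 2920/220 = 13.273
Step 4: 260 μL brought to 29 mL → factor 29000/260 = 111.54
Step 5: 55 μL brought to 1750 μL → factor 1750/55 = 31.818
Dilution factor to tube #2 = 1283; to tube #5 = 6.0437 × 10^7
[tube #2]/[tube #5] = (factor to tube #5)/(factor to tube #2) = 6.0437 × 10^7/1283 = 4.71 × 10^4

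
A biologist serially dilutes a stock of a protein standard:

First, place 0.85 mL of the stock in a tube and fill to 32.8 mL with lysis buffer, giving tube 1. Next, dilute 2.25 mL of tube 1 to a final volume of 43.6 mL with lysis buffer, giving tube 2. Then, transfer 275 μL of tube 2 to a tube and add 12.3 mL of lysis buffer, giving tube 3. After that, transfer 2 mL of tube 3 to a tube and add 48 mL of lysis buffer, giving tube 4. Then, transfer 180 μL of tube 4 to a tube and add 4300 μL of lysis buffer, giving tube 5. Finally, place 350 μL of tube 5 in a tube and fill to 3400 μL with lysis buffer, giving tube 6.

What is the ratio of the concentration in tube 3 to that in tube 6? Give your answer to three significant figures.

6.04 × 10^3

Step 1: 0.85 mL brought to 32.8 mL → factor 32.8/0.85 = 38.588
Step 2: 2.25 mL brought to 43.6 mL → factor 43.6/2.25 = 19.378
Step 3: 275 μL + 12.3 mL = 12575 μL total → factor 12575/275 = 45.727
Step 4: 2 mL + 48 mL = 50 mL total → factor 50/2 = 25
Step 5: 180 μL + 4300 μL = 4480 μL total → factor 4480/180 = 24.889
Step 6: 350 μL brought to 3400 μL → factor 3400/350 = 9.7143
Dilution factor to tube 3 = 34193; to tube 6 = 2.0668 × 10^8
[tube 3]/[tube 6] = (factor to tube 6)/(factor to tube 3) = 2.0668 × 10^8/34193 = 6.04 × 10^3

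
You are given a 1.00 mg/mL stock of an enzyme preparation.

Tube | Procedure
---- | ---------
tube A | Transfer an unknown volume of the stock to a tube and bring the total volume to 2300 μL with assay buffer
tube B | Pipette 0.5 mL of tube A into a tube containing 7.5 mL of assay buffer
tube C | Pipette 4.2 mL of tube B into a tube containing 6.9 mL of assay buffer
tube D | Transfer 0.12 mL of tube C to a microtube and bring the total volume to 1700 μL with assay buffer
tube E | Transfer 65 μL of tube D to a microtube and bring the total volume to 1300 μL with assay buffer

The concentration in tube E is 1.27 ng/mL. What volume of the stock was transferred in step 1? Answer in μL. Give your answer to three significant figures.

35.0 μL

Step 1: v brought to 2300 μL → factor = 2300 μL/v
Step 2: 0.5 mL + 7.5 mL = 8 mL total → factor 8/0.5 = 16
Step 3: 4.2 mL + 6.9 mL = 11.1 mL total → factor 11.1/4.2 = 2.6429
Step 4: 0.12 mL brought to 1700 μL → factor 1.7/0.12 = 14.167
Step 5: 65 μL brought to 1300 μL → factor 1300/65 = 20
Product of known-step factors = 11981
Overall factor = 1.00 mg/mL / (1.27 ng/mL) = 7.874 × 10^5
Step-1 factor = 7.874 × 10^5 / 11981 = 65.721
v = 2300 μL / 65.721 = 35.0 μL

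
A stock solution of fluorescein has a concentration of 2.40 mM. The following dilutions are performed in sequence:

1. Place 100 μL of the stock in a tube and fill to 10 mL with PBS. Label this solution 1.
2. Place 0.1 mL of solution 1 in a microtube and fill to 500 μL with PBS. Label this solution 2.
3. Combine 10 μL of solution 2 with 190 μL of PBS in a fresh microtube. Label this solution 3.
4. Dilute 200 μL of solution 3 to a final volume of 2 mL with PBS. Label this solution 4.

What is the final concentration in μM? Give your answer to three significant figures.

0.0240 μM

Step 1: 100 μL brought to 10 mL → factor 10000/100 = 100
Step 2: 0.1 mL brought to 500 μL → factor 0.5/0.1 = 5
Step 3: 10 μL + 190 μL = 200 μL total → factor 200/10 = 20
Step 4: 200 μL brought to 2 mL → factor 2000/200 = 10
Overall dilution factor = 100 × 5 × 20 × 10 = 1 × 10^5
Final = 2.40 mM / 1 × 10^5 = 2.400 × 10^-5 mM = 0.0240 μM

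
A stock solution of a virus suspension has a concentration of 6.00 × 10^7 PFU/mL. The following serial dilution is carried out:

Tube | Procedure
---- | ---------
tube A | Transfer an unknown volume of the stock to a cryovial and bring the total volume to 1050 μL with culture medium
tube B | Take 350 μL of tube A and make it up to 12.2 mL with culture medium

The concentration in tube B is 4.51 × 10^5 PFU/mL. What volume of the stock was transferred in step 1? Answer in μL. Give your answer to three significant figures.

Step 1: v brought to 1050 μL → factor = 1050 μL/v
Step 2: 350 μL brought to 12.2 mL → factor 12200/350 = 34.857
Product of known-step factors = 34.857
Overall factor = 6.00 × 10^7 PFU/mL / (4.51 × 10^5 PFU/mL) = 133.04
Step-1 factor = 133.04 / 34.857 = 3.8167
v = 1050 μL / 3.8167 = 275 μL

275 μL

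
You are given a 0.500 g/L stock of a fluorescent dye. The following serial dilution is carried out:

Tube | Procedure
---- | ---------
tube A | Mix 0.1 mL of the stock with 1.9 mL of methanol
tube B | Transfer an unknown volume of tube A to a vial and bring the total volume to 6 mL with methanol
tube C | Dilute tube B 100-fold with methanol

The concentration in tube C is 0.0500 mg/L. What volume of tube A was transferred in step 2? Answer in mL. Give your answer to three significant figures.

1.20 mL

Step 1: 0.1 mL + 1.9 mL = 2 mL total → factor 2/0.1 = 20
Step 2: v brought to 6 mL → factor = 6 mL/v
Step 3: 100-fold → factor 100
Product of known-step factors = 2000
Overall factor = 0.500 g/L / (0.0500 mg/L) = 10000
Step-2 factor = 10000 / 2000 = 5
v = 6 mL / 5 = 1.20 mL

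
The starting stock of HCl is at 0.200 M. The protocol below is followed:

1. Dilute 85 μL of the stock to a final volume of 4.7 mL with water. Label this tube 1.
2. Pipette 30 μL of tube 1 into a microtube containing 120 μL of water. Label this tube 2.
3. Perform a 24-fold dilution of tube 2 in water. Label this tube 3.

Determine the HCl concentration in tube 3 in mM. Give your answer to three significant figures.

Step 1: 85 μL brought to 4.7 mL → factor 4700/85 = 55.294
Step 2: 30 μL + 120 μL = 150 μL total → factor 150/30 = 5
Step 3: 24-fold → factor 24
Overall dilution factor = 55.294 × 5 × 24 = 6635.3
Final = 0.200 M / 6635.3 = 3.014 × 10^-5 M = 0.0301 mM

0.0301 mM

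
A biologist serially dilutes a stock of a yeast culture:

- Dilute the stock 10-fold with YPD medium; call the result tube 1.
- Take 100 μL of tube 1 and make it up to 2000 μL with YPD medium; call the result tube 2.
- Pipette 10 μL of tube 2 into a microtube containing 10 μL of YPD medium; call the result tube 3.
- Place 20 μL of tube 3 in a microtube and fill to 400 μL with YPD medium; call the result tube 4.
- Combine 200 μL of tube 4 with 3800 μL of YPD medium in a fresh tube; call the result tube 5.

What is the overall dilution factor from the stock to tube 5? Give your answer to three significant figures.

Step 1: 10-fold → factor 10
Step 2: 100 μL brought to 2000 μL → factor 2000/100 = 20
Step 3: 10 μL + 10 μL = 20 μL total → factor 20/10 = 2
Step 4: 20 μL brought to 400 μL → factor 400/20 = 20
Step 5: 200 μL + 3800 μL = 4000 μL total → factor 4000/200 = 20
Overall dilution factor = 10 × 20 × 2 × 20 × 20 = 1.6 × 10^5

1.60 × 10^5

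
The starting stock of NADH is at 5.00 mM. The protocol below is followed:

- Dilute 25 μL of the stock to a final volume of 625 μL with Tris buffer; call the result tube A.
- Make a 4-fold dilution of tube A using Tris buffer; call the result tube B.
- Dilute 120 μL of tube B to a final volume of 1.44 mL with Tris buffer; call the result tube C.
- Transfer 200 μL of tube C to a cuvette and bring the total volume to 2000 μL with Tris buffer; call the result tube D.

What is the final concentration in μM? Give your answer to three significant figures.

Step 1: 25 μL brought to 625 μL → factor 625/25 = 25
Step 2: 4-fold → factor 4
Step 3: 120 μL brought to 1.44 mL → factor 1440/120 = 12
Step 4: 200 μL brought to 2000 μL → factor 2000/200 = 10
Overall dilution factor = 25 × 4 × 12 × 10 = 12000
Final = 5.00 mM / 12000 = 0.0004167 mM = 0.417 μM

0.417 μM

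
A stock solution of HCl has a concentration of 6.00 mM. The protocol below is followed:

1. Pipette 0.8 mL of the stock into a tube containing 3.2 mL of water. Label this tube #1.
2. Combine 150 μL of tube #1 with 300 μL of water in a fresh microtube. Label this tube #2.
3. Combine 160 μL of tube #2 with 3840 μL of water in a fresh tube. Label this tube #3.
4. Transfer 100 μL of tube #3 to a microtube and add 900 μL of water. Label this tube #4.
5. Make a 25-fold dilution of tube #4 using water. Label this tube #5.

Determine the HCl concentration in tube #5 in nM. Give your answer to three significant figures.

Step 1: 0.8 mL + 3.2 mL = 4 mL total → factor 4/0.8 = 5
Step 2: 150 μL + 300 μL = 450 μL total → factor 450/150 = 3
Step 3: 160 μL + 3840 μL = 4000 μL total → factor 4000/160 = 25
Step 4: 100 μL + 900 μL = 1000 μL total → factor 1000/100 = 10
Step 5: 25-fold → factor 25
Overall dilution factor = 5 × 3 × 25 × 10 × 25 = 93750
Final = 6.00 mM / 93750 = 6.400 × 10^-5 mM = 64.0 nM

64.0 nM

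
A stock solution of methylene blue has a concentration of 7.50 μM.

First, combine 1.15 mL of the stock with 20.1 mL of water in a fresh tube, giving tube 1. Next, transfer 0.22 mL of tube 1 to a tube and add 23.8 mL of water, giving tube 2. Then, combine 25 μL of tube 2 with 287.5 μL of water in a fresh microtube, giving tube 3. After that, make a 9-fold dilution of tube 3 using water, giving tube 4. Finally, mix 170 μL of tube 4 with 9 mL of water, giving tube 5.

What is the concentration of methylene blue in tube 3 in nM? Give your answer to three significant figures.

Step 1: 1.15 mL + 20.1 mL = 21.25 mL total → factor 21.25/1.15 = 18.478
Step 2: 0.22 mL + 23.8 mL = 24.02 mL total → factor 24.02/0.22 = 109.18
Step 3: 25 μL + 287.5 μL = 312.5 μL total → factor 312.5/25 = 12.5
Dilution factor through tube 3 = 18.478 × 109.18 × 12.5 = 25219
[tube 3] = 7.50 μM / 25219 = 0.0002974 μM = 0.297 nM

0.297 nM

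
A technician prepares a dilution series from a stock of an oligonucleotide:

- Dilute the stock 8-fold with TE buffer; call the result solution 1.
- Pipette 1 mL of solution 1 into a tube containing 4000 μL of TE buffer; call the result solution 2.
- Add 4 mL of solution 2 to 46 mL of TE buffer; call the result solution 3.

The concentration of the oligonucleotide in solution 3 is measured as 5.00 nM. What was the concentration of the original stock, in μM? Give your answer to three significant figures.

Step 1: 8-fold → factor 8
Step 2: 1 mL + 4000 μL = 5 mL total → factor 5/1 = 5
Step 3: 4 mL + 46 mL = 50 mL total → factor 50/4 = 12.5
Overall dilution factor = 8 × 5 × 12.5 = 500
Stock = 5.00 nM × 500 = 2500 nM = 2.50 μM

2.50 μM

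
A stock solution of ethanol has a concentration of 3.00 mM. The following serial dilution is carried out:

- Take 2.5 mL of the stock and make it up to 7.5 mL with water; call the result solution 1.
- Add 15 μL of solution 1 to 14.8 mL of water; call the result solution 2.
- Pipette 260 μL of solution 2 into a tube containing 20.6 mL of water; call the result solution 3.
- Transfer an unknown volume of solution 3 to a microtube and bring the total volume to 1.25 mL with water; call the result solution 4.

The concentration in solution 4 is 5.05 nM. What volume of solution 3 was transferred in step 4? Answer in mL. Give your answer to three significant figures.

0.500 mL

Step 1: 2.5 mL brought to 7.5 mL → factor 7.5/2.5 = 3
Step 2: 15 μL + 14.8 mL = 14815 μL total → factor 14815/15 = 987.67
Step 3: 260 μL + 20.6 mL = 20860 μL total → factor 20860/260 = 80.231
Step 4: v brought to 1.25 mL → factor = 1.25 mL/v
Product of known-step factors = 2.3772 × 10^5
Overall factor = 3.00 mM / (5.05 nM) = 5.9406 × 10^5
Step-4 factor = 5.9406 × 10^5 / 2.3772 × 10^5 = 2.4989
v = 1.25 mL / 2.4989 = 0.500 mL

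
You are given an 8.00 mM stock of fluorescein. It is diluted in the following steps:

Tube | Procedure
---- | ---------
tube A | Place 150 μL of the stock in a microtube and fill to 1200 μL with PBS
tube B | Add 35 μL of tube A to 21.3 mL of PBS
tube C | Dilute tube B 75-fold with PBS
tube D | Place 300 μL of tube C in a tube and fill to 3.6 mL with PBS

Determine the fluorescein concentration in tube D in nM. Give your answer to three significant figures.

1.82 nM

Step 1: 150 μL brought to 1200 μL → factor 1200/150 = 8
Step 2: 35 μL + 21.3 mL = 21335 μL total → factor 21335/35 = 609.57
Step 3: 75-fold → factor 75
Step 4: 300 μL brought to 3.6 mL → factor 3600/300 = 12
Overall dilution factor = 8 × 609.57 × 75 × 12 = 4.3889 × 10^6
Final = 8.00 mM / 4.3889 × 10^6 = 1.823 × 10^-6 mM = 1.82 nM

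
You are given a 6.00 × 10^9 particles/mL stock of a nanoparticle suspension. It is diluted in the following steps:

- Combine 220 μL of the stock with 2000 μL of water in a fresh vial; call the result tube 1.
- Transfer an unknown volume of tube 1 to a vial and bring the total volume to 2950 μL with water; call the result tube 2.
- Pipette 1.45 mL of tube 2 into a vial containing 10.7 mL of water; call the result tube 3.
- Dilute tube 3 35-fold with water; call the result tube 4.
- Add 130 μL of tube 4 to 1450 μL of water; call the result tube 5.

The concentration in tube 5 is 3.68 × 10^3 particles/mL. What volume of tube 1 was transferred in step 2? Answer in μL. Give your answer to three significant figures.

65.1 μL

Step 1: 220 μL + 2000 μL = 2220 μL total → factor 2220/220 = 10.091
Step 2: v brought to 2950 μL → factor = 2950 μL/v
Step 3: 1.45 mL + 10.7 mL = 12.15 mL total → factor 12.15/1.45 = 8.3793
Step 4: 35-fold → factor 35
Step 5: 130 μL + 1450 μL = 1580 μL total → factor 1580/130 = 12.154
Product of known-step factors = 35968
Overall factor = 6.00 × 10^9 particles/mL / (3.68 × 10^3 particles/mL) = 1.6304 × 10^6
Step-2 factor = 1.6304 × 10^6 / 35968 = 45.33
v = 2950 μL / 45.33 = 65.1 μL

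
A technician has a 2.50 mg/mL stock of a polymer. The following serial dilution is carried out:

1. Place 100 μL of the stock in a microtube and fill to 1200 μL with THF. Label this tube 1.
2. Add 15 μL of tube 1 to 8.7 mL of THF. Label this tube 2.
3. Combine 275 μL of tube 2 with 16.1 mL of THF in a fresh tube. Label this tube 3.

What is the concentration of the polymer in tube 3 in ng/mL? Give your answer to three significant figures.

6.02 ng/mL

Step 1: 100 μL brought to 1200 μL → factor 1200/100 = 12
Step 2: 15 μL + 8.7 mL = 8715 μL total → factor 8715/15 = 581
Step 3: 275 μL + 16.1 mL = 16375 μL total → factor 16375/275 = 59.545
Overall dilution factor = 12 × 581 × 59.545 = 4.1515 × 10^5
Final = 2.50 mg/mL / 4.1515 × 10^5 = 6.022 × 10^-6 mg/mL = 6.02 ng/mL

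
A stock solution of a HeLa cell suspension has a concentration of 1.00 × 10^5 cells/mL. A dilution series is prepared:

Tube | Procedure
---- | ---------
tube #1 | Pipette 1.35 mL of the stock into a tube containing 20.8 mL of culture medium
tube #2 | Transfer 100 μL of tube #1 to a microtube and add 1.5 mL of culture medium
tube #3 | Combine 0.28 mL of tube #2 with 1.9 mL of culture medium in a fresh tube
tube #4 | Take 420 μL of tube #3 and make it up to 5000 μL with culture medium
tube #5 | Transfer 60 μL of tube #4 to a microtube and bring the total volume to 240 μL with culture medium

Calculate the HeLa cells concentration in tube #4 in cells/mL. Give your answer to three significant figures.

Step 1: 1.35 mL + 20.8 mL = 22.15 mL total → factor 22.15/1.35 = 16.407
Step 2: 100 μL + 1.5 mL = 1600 μL total → factor 1600/100 = 16
Step 3: 0.28 mL + 1.9 mL = 2.18 mL total → factor 2.18/0.28 = 7.7857
Step 4: 420 μL brought to 5000 μL → factor 5000/420 = 11.905
Dilution factor through tube #4 = 16.407 × 16 × 7.7857 × 11.905 = 24332
[tube #4] = 1.00 × 10^5 cells/mL / 24332 = 4.11 cells/mL

4.11 cells/mL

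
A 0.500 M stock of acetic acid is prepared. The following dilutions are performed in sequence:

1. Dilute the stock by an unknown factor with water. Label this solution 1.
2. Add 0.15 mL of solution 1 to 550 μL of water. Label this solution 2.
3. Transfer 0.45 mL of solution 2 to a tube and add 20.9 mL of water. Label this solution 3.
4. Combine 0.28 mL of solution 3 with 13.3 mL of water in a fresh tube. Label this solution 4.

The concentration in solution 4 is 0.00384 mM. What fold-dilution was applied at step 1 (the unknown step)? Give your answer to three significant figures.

Step 1: unknown factor x
Step 2: 0.15 mL + 550 μL = 0.7 mL total → factor 0.7/0.15 = 4.6667
Step 3: 0.45 mL + 20.9 mL = 21.35 mL total → factor 21.35/0.45 = 47.444
Step 4: 0.28 mL + 13.3 mL = 13.58 mL total → factor 13.58/0.28 = 48.5
Product of known-step factors = 10738
Overall factor = 0.500 M / (0.00384 mM) = 1.3021 × 10^5
x = 1.3021 × 10^5 / 10738 = 12.1

12.1-fold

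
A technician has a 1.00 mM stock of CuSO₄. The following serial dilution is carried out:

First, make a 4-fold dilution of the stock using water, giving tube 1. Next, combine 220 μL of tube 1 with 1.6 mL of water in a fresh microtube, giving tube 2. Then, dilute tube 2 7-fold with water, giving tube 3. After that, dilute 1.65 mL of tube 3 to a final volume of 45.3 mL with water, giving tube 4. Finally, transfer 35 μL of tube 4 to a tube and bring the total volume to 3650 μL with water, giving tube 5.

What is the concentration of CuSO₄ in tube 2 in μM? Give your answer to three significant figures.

30.2 μM

Step 1: 4-fold → factor 4
Step 2: 220 μL + 1.6 mL = 1820 μL total → factor 1820/220 = 8.2727
Dilution factor through tube 2 = 4 × 8.2727 = 33.091
[tube 2] = 1.00 mM / 33.091 = 0.03022 mM = 30.2 μM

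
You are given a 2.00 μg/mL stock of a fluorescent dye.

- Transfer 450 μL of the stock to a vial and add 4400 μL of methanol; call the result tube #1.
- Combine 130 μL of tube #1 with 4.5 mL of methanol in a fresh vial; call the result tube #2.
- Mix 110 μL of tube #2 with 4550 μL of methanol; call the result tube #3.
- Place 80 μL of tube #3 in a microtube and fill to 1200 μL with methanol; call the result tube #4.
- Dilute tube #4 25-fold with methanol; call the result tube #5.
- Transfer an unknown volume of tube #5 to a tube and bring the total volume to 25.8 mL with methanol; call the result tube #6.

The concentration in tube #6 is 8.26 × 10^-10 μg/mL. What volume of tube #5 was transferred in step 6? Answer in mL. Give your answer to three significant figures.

0.0650 mL

Step 1: 450 μL + 4400 μL = 4850 μL total → factor 4850/450 = 10.778
Step 2: 130 μL + 4.5 mL = 4630 μL total → factor 4630/130 = 35.615
Step 3: 110 μL + 4550 μL = 4660 μL total → factor 4660/110 = 42.364
Step 4: 80 μL brought to 1200 μL → factor 1200/80 = 15
Step 5: 25-fold → factor 25
Step 6: v brought to 25.8 mL → factor = 25.8 mL/v
Product of known-step factors = 6.0981 × 10^6
Overall factor = 2.00 μg/mL / (8.26 × 10^-10 μg/mL) = 2.4213 × 10^9
Step-6 factor = 2.4213 × 10^9 / 6.0981 × 10^6 = 397.06
v = 25.8 mL / 397.06 = 0.0650 mL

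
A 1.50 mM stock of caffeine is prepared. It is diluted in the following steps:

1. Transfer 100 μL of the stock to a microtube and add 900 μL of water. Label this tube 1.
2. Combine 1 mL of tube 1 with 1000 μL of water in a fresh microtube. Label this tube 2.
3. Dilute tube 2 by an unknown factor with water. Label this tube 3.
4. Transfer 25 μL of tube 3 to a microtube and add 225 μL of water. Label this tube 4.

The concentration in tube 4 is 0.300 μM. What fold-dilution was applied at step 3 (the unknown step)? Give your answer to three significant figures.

Step 1: 100 μL + 900 μL = 1000 μL total → factor 1000/100 = 10
Step 2: 1 mL + 1000 μL = 2 mL total → factor 2/1 = 2
Step 3: unknown factor x
Step 4: 25 μL + 225 μL = 250 μL total → factor 250/25 = 10
Product of known-step factors = 200
Overall factor = 1.50 mM / (0.300 μM) = 5000
x = 5000 / 200 = 25.0

25.0-fold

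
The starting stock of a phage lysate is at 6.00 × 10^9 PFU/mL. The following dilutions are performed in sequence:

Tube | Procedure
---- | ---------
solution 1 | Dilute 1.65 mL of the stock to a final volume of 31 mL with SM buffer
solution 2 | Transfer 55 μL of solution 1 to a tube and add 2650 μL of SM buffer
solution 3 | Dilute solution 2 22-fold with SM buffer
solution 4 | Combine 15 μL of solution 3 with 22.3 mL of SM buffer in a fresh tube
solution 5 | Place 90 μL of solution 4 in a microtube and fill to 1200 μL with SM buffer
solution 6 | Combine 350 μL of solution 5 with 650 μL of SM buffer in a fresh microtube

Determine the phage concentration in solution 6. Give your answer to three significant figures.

5.21 PFU/mL

Step 1: 1.65 mL brought to 31 mL → factor 31/1.65 = 18.788
Step 2: 55 μL + 2650 μL = 2705 μL total → factor 2705/55 = 49.182
Step 3: 22-fold → factor 22
Step 4: 15 μL + 22.3 mL = 22315 μL total → factor 22315/15 = 1487.7
Step 5: 90 μL brought to 1200 μL → factor 1200/90 = 13.333
Step 6: 350 μL + 650 μL = 1000 μL total → factor 1000/350 = 2.8571
Overall dilution factor = 18.788 × 49.182 × 22 × 1487.7 × 13.333 × 2.8571 = 1.1521 × 10^9
Final = 6.00 × 10^9 PFU/mL / 1.1521 × 10^9 = 5.21 PFU/mL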